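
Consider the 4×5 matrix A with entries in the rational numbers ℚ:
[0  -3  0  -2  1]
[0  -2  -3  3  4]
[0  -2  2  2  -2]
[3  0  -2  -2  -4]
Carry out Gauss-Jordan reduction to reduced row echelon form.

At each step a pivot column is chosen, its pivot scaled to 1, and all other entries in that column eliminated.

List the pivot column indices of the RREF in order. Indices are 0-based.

pivot columns: 0, 1, 2, 3

[1] R0 <-> R3
[1] R0 /= 3  ⇒  (1, 0, -2/3, -2/3, -4/3)
[2] R1 /= -2  ⇒  (0, 1, 3/2, -3/2, -2)
     R2 -= -2·R1  ⇒  (0, 0, 5, -1, -6)
     R3 -= -3·R1  ⇒  (0, 0, 9/2, -13/2, -5)
[3] R2 /= 5  ⇒  (0, 0, 1, -1/5, -6/5)
     R0 -= -2/3·R2  ⇒  (1, 0, 0, -4/5, -32/15)
     R1 -= 3/2·R2  ⇒  (0, 1, 0, -6/5, -1/5)
     R3 -= 9/2·R2  ⇒  (0, 0, 0, -28/5, 2/5)
[4] R3 /= -28/5  ⇒  (0, 0, 0, 1, -1/14)
     R0 -= -4/5·R3  ⇒  (1, 0, 0, 0, -46/21)
     R1 -= -6/5·R3  ⇒  (0, 1, 0, 0, -2/7)
     R2 -= -1/5·R3  ⇒  (0, 0, 1, 0, -17/14)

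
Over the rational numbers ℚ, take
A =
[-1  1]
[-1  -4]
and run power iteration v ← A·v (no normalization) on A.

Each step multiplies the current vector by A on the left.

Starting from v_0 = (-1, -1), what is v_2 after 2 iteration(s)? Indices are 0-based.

v_0 = (-1, -1).
v_1 = A·v_0 = (0, 5).
v_2 = A·v_1 = (5, -20).

v_2 = (5, -20)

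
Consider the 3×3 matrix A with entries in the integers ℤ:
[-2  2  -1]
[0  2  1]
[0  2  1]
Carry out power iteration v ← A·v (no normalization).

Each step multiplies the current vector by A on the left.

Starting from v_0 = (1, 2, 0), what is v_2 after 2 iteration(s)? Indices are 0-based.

v_0 = (1, 2, 0).
v_1 = A·v_0 = (2, 4, 4).
v_2 = A·v_1 = (0, 12, 12).

v_2 = (0, 12, 12)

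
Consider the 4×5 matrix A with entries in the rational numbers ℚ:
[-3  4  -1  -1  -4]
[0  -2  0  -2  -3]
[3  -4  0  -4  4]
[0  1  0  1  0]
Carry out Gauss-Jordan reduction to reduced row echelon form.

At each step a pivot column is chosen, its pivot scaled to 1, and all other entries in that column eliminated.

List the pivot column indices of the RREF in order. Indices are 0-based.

pivot columns: 0, 1, 2, 4

pivot(0,0)=-3: scale R0 → (1, -4/3, 1/3, 1/3, 4/3)
  clear (2,0): R2 −= (3)R0 → (0, 0, -1, -5, 0)
pivot(1,1)=-2: scale R1 → (0, 1, 0, 1, 3/2)
  clear (0,1): R0 −= (-4/3)R1 → (1, 0, 1/3, 5/3, 10/3)
  clear (3,1): R3 −= (1)R1 → (0, 0, 0, 0, -3/2)
pivot(2,2)=-1: scale R2 → (0, 0, 1, 5, 0)
  clear (0,2): R0 −= (1/3)R2 → (1, 0, 0, 0, 10/3)
col 3: no nonzero at/below row 3; advance.
pivot(3,4)=-3/2: scale R3 → (0, 0, 0, 0, 1)
  clear (0,4): R0 −= (10/3)R3 → (1, 0, 0, 0, 0)
  clear (1,4): R1 −= (3/2)R3 → (0, 1, 0, 1, 0)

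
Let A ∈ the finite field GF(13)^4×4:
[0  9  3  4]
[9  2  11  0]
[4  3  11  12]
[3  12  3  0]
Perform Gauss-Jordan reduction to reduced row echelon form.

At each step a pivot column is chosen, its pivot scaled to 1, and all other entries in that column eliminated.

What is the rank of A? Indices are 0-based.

step 1: exchange rows 0,1
step 1: normalize row 0 (÷9) = (1, 6, 7, 0)
  row 2: subtract 4×row0 = (0, 5, 9, 12)
  row 3: subtract 3×row0 = (0, 7, 8, 0)
step 2: normalize row 1 (÷9) = (0, 1, 9, 12)
  row 0: subtract 6×row1 = (1, 0, 5, 6)
  row 2: subtract 5×row1 = (0, 0, 3, 4)
  row 3: subtract 7×row1 = (0, 0, 10, 7)
step 3: normalize row 2 (÷3) = (0, 0, 1, 10)
  row 0: subtract 5×row2 = (1, 0, 0, 8)
  row 1: subtract 9×row2 = (0, 1, 0, 0)
  row 3: subtract 10×row2 = (0, 0, 0, 11)
step 4: normalize row 3 (÷11) = (0, 0, 0, 1)
  row 0: subtract 8×row3 = (1, 0, 0, 0)
  row 2: subtract 10×row3 = (0, 0, 1, 0)

rank = 4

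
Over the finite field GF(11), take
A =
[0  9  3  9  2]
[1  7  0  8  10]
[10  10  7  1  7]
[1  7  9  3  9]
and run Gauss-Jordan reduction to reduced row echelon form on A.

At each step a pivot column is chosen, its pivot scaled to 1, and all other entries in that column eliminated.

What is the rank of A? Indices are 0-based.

rank = 4

pivot(0,0): swap R0↔R1
pivot(0,0)=1: scale R0 → (1, 7, 0, 8, 10)
  clear (2,0): R2 −= (10)R0 → (0, 6, 7, 9, 6)
  clear (3,0): R3 −= (1)R0 → (0, 0, 9, 6, 10)
pivot(1,1)=9: scale R1 → (0, 1, 4, 1, 10)
  clear (0,1): R0 −= (7)R1 → (1, 0, 5, 1, 6)
  clear (2,1): R2 −= (6)R1 → (0, 0, 5, 3, 1)
pivot(2,2)=5: scale R2 → (0, 0, 1, 5, 9)
  clear (0,2): R0 −= (5)R2 → (1, 0, 0, 9, 5)
  clear (1,2): R1 −= (4)R2 → (0, 1, 0, 3, 7)
  clear (3,2): R3 −= (9)R2 → (0, 0, 0, 5, 6)
pivot(3,3)=5: scale R3 → (0, 0, 0, 1, 10)
  clear (0,3): R0 −= (9)R3 → (1, 0, 0, 0, 3)
  clear (1,3): R1 −= (3)R3 → (0, 1, 0, 0, 10)
  clear (2,3): R2 −= (5)R3 → (0, 0, 1, 0, 3)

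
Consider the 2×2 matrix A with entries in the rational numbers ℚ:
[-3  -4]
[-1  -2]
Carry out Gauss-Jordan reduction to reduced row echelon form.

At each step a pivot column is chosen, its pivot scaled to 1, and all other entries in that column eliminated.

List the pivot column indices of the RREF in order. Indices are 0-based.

pivot columns: 0, 1

pivot(0,0)=-3: scale R0 → (1, 4/3)
  clear (1,0): R1 −= (-1)R0 → (0, -2/3)
pivot(1,1)=-2/3: scale R1 → (0, 1)
  clear (0,1): R0 −= (4/3)R1 → (1, 0)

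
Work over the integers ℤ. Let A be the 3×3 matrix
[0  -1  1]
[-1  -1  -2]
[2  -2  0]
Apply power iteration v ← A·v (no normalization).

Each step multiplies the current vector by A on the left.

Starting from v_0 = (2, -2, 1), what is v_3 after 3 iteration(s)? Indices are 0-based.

v_0 = (2, -2, 1).
v_1 = A·v_0 = (3, -2, 8).
v_2 = A·v_1 = (10, -17, 10).
v_3 = A·v_2 = (27, -13, 54).

v_3 = (27, -13, 54)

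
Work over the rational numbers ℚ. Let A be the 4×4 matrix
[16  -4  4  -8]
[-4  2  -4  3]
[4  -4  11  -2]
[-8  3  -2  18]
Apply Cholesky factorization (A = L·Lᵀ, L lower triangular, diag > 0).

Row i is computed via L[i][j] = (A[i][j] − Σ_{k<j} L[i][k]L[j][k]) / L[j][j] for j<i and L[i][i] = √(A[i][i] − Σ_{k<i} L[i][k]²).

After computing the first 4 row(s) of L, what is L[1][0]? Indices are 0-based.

L[1][0] = -1

Step 1: L[0][0] = √(16) = 4.
  L[1][0] = (-4) / L[0][0] = -1.
Step 2: L[1][1] = √(1) = 1.
  L[2][0] = (4) / L[0][0] = 1.
  L[2][1] = (-3) / L[1][1] = -3.
Step 3: L[2][2] = √(1) = 1.
  L[3][0] = (-8) / L[0][0] = -2.
  L[3][1] = (1) / L[1][1] = 1.
  L[3][2] = (3) / L[2][2] = 3.
Step 4: L[3][3] = √(4) = 2.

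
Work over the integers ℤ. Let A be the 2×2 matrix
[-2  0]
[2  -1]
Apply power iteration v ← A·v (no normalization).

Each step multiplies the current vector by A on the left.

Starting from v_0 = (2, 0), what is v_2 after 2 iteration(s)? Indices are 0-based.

v_2 = (8, -12)

v_0 = (2, 0).
v_1 = A·v_0 = (-4, 4).
v_2 = A·v_1 = (8, -12).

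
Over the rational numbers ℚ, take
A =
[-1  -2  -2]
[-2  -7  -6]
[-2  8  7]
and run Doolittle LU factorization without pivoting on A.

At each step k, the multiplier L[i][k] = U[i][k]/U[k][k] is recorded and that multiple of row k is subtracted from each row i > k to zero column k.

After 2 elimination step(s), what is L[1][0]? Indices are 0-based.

[col 0] pivot -1
  R1 -= 2*R0 → (0, -3, -2)  (L[1][0] := 2)
  R2 -= 2*R0 → (0, 12, 11)  (L[2][0] := 2)
[col 1] pivot -3
  R2 -= -4*R1 → (0, 0, 3)  (L[2][1] := -4)

L[1][0] = 2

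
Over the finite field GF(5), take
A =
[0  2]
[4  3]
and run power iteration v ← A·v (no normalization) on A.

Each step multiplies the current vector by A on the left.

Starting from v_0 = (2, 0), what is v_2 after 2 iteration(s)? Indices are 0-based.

v_2 = (1, 4)

v_0 = (2, 0).
v_1 = A·v_0 = (0, 3).
v_2 = A·v_1 = (1, 4).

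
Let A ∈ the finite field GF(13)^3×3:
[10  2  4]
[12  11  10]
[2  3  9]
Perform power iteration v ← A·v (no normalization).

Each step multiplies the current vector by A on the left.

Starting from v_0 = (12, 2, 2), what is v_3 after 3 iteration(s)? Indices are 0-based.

v_0 = (12, 2, 2).
v_1 = A·v_0 = (2, 4, 9).
v_2 = A·v_1 = (12, 2, 6).
v_3 = A·v_2 = (5, 5, 6).

v_3 = (5, 5, 6)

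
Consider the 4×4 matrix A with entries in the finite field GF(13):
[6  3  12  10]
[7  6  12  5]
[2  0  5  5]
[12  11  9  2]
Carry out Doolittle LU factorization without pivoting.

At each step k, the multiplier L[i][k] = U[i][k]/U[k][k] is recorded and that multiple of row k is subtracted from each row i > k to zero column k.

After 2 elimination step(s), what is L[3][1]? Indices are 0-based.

L[3][1] = 2

[col 0] pivot 6
  R1 -= 12*R0 → (0, 9, 11, 2)  (L[1][0] := 12)
  R2 -= 9*R0 → (0, 12, 1, 6)  (L[2][0] := 9)
  R3 -= 2*R0 → (0, 5, 11, 8)  (L[3][0] := 2)
[col 1] pivot 9
  R2 -= 10*R1 → (0, 0, 8, 12)  (L[2][1] := 10)
  R3 -= 2*R1 → (0, 0, 2, 4)  (L[3][1] := 2)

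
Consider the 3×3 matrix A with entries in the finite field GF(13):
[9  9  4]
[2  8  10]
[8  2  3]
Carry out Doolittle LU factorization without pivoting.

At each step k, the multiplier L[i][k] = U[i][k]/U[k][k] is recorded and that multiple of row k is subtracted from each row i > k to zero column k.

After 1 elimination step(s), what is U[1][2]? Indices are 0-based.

U[1][2] = 12

k=0: U[0][0]=9
  eliminate (1,0): mult=6, new row 1: (0, 6, 12); set L[1][0]=6
  eliminate (2,0): mult=11, new row 2: (0, 7, 11); set L[2][0]=11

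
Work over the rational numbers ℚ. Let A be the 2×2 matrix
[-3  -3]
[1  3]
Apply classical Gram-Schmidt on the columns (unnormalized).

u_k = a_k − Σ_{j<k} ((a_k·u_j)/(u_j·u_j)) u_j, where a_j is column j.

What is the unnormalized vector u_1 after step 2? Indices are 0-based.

u_1 = (3/5, 9/5)

Step 1: u_0 = a_0 = (-3, 1).
Step 2: u_1 = a_1 − (6/5)·u_0 = (3/5, 9/5).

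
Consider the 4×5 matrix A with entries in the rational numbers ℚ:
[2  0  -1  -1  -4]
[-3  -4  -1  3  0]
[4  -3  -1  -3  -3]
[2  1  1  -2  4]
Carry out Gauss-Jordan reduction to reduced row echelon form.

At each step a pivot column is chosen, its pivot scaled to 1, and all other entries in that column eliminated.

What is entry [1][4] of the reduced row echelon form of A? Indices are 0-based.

pivot(0,0)=2: scale R0 → (1, 0, -1/2, -1/2, -2)
  clear (1,0): R1 −= (-3)R0 → (0, -4, -5/2, 3/2, -6)
  clear (2,0): R2 −= (4)R0 → (0, -3, 1, -1, 5)
  clear (3,0): R3 −= (2)R0 → (0, 1, 2, -1, 8)
pivot(1,1)=-4: scale R1 → (0, 1, 5/8, -3/8, 3/2)
  clear (2,1): R2 −= (-3)R1 → (0, 0, 23/8, -17/8, 19/2)
  clear (3,1): R3 −= (1)R1 → (0, 0, 11/8, -5/8, 13/2)
pivot(2,2)=23/8: scale R2 → (0, 0, 1, -17/23, 76/23)
  clear (0,2): R0 −= (-1/2)R2 → (1, 0, 0, -20/23, -8/23)
  clear (1,2): R1 −= (5/8)R2 → (0, 1, 0, 2/23, -13/23)
  clear (3,2): R3 −= (11/8)R2 → (0, 0, 0, 9/23, 45/23)
pivot(3,3)=9/23: scale R3 → (0, 0, 0, 1, 5)
  clear (0,3): R0 −= (-20/23)R3 → (1, 0, 0, 0, 4)
  clear (1,3): R1 −= (2/23)R3 → (0, 1, 0, 0, -1)
  clear (2,3): R2 −= (-17/23)R3 → (0, 0, 1, 0, 7)

M[1][4] = -1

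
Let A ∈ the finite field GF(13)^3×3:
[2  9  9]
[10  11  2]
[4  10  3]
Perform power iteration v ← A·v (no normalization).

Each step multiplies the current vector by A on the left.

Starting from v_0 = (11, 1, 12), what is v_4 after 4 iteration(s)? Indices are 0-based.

v_4 = (5, 4, 6)

v_0 = (11, 1, 12).
v_1 = A·v_0 = (9, 2, 12).
v_2 = A·v_1 = (1, 6, 1).
v_3 = A·v_2 = (0, 0, 2).
v_4 = A·v_3 = (5, 4, 6).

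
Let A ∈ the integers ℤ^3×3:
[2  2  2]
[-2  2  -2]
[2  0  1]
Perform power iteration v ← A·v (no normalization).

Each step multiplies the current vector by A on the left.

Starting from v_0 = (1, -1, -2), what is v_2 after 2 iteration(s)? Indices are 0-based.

v_0 = (1, -1, -2).
v_1 = A·v_0 = (-4, 0, 0).
v_2 = A·v_1 = (-8, 8, -8).

v_2 = (-8, 8, -8)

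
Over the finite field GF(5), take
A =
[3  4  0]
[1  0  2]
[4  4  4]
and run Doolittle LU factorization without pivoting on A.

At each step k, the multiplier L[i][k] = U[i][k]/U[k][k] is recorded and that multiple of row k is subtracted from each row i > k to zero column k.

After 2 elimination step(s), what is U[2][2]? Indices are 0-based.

Step 1: pivot at (0,0) is 3.
  row1 ← row1 − (2)·row0  ⇒  L[1][0]=2, U row1=(0, 2, 2)
  row2 ← row2 − (3)·row0  ⇒  L[2][0]=3, U row2=(0, 2, 4)
Step 2: pivot at (1,1) is 2.
  row2 ← row2 − (1)·row1  ⇒  L[2][1]=1, U row2=(0, 0, 2)

U[2][2] = 2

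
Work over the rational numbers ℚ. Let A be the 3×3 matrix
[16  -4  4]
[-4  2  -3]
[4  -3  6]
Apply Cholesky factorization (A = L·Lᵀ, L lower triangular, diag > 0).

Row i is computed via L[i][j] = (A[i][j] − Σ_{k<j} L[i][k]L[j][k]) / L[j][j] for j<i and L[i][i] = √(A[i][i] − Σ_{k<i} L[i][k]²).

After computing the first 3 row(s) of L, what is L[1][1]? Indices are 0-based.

L[1][1] = 1

Step 1: L[0][0] = √(16) = 4.
  L[1][0] = (-4) / L[0][0] = -1.
Step 2: L[1][1] = √(1) = 1.
  L[2][0] = (4) / L[0][0] = 1.
  L[2][1] = (-2) / L[1][1] = -2.
Step 3: L[2][2] = √(1) = 1.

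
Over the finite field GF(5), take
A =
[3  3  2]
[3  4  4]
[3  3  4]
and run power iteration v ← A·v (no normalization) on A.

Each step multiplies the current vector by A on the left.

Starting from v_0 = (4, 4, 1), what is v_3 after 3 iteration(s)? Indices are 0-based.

v_3 = (1, 1, 3)

v_0 = (4, 4, 1).
v_1 = A·v_0 = (1, 2, 3).
v_2 = A·v_1 = (0, 3, 1).
v_3 = A·v_2 = (1, 1, 3).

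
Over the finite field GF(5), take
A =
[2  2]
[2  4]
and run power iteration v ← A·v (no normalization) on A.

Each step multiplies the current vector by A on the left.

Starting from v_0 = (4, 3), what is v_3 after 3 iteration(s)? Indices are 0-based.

v_3 = (2, 3)

v_0 = (4, 3).
v_1 = A·v_0 = (4, 0).
v_2 = A·v_1 = (3, 3).
v_3 = A·v_2 = (2, 3).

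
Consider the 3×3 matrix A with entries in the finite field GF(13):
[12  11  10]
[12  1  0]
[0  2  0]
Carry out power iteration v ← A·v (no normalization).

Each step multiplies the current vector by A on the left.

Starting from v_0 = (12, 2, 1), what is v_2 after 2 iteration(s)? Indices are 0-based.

v_2 = (1, 9, 6)

v_0 = (12, 2, 1).
v_1 = A·v_0 = (7, 3, 4).
v_2 = A·v_1 = (1, 9, 6).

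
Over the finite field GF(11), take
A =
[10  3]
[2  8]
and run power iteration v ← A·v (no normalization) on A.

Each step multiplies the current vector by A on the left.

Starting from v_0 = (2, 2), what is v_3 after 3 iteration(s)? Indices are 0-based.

v_3 = (8, 4)

v_0 = (2, 2).
v_1 = A·v_0 = (4, 9).
v_2 = A·v_1 = (1, 3).
v_3 = A·v_2 = (8, 4).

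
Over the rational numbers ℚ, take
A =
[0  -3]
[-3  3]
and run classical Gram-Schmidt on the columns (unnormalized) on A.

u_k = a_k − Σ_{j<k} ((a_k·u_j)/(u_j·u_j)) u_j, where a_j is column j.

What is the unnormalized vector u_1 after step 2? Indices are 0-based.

u_1 = (-3, 0)

Step 1: u_0 = a_0 = (0, -3).
Step 2: u_1 = a_1 − (-1)·u_0 = (-3, 0).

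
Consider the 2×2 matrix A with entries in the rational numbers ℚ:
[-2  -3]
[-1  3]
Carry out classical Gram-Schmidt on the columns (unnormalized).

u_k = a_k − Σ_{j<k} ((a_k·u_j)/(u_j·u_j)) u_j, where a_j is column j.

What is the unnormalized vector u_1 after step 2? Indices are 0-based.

u_1 = (-9/5, 18/5)

Step 1: u_0 = a_0 = (-2, -1).
Step 2: u_1 = a_1 − (3/5)·u_0 = (-9/5, 18/5).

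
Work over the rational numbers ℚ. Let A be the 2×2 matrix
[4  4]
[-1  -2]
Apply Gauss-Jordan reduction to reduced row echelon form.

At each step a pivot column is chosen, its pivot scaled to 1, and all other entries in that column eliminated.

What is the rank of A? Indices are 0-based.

pivot(0,0)=4: scale R0 → (1, 1)
  clear (1,0): R1 −= (-1)R0 → (0, -1)
pivot(1,1)=-1: scale R1 → (0, 1)
  clear (0,1): R0 −= (1)R1 → (1, 0)

rank = 2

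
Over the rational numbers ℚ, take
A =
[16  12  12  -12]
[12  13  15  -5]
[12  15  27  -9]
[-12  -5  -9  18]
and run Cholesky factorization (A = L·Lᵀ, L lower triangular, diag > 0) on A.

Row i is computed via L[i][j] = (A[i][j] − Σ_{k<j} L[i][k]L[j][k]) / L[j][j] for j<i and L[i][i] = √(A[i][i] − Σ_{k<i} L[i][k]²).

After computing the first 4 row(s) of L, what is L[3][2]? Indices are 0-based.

Step 1: L[0][0] = √(16) = 4.
  L[1][0] = (12) / L[0][0] = 3.
Step 2: L[1][1] = √(4) = 2.
  L[2][0] = (12) / L[0][0] = 3.
  L[2][1] = (6) / L[1][1] = 3.
Step 3: L[2][2] = √(9) = 3.
  L[3][0] = (-12) / L[0][0] = -3.
  L[3][1] = (4) / L[1][1] = 2.
  L[3][2] = (-6) / L[2][2] = -2.
Step 4: L[3][3] = √(1) = 1.

L[3][2] = -2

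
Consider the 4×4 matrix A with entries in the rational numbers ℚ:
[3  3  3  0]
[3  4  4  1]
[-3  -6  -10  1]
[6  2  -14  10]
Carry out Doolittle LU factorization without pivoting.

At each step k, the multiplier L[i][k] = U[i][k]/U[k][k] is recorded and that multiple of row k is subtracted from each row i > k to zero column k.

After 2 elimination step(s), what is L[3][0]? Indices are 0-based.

k=0: U[0][0]=3
  eliminate (1,0): mult=1, new row 1: (0, 1, 1, 1); set L[1][0]=1
  eliminate (2,0): mult=-1, new row 2: (0, -3, -7, 1); set L[2][0]=-1
  eliminate (3,0): mult=2, new row 3: (0, -4, -20, 10); set L[3][0]=2
k=1: U[1][1]=1
  eliminate (2,1): mult=-3, new row 2: (0, 0, -4, 4); set L[2][1]=-3
  eliminate (3,1): mult=-4, new row 3: (0, 0, -16, 14); set L[3][1]=-4

L[3][0] = 2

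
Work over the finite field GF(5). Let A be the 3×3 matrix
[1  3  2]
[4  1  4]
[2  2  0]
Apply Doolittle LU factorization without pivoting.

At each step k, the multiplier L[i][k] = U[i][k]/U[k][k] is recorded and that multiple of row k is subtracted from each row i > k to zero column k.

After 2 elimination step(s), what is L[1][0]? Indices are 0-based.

k=0: U[0][0]=1
  eliminate (1,0): mult=4, new row 1: (0, 4, 1); set L[1][0]=4
  eliminate (2,0): mult=2, new row 2: (0, 1, 1); set L[2][0]=2
k=1: U[1][1]=4
  eliminate (2,1): mult=4, new row 2: (0, 0, 2); set L[2][1]=4

L[1][0] = 4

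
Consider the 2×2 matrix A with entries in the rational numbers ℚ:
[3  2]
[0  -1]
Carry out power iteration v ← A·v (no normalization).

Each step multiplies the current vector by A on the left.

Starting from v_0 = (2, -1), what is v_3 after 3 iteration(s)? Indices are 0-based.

v_0 = (2, -1).
v_1 = A·v_0 = (4, 1).
v_2 = A·v_1 = (14, -1).
v_3 = A·v_2 = (40, 1).

v_3 = (40, 1)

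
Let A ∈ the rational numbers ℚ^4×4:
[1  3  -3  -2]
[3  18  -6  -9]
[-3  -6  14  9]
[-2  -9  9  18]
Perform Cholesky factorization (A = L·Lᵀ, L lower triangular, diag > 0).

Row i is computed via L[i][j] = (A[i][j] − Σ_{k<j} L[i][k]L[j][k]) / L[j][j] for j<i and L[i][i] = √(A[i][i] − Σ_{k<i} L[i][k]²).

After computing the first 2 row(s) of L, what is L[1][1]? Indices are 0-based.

L[1][1] = 3

Step 1: L[0][0] = √(1) = 1.
  L[1][0] = (3) / L[0][0] = 3.
Step 2: L[1][1] = √(9) = 3.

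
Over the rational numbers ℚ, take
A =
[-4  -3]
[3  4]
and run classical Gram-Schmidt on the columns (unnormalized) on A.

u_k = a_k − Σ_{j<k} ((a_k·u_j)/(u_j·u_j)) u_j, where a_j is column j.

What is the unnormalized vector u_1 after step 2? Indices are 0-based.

Step 1: u_0 = a_0 = (-4, 3).
Step 2: u_1 = a_1 − (24/25)·u_0 = (21/25, 28/25).

u_1 = (21/25, 28/25)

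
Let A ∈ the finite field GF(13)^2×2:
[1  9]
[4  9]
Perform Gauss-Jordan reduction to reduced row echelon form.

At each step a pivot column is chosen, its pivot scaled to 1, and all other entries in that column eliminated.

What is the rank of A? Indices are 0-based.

pivot(0,0)=1: scale R0 → (1, 9)
  clear (1,0): R1 −= (4)R0 → (0, 12)
pivot(1,1)=12: scale R1 → (0, 1)
  clear (0,1): R0 −= (9)R1 → (1, 0)

rank = 2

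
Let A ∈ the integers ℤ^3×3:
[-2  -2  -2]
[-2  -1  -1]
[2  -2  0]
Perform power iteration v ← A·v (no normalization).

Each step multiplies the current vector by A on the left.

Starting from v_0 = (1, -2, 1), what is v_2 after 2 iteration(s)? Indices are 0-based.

v_0 = (1, -2, 1).
v_1 = A·v_0 = (0, -1, 6).
v_2 = A·v_1 = (-10, -5, 2).

v_2 = (-10, -5, 2)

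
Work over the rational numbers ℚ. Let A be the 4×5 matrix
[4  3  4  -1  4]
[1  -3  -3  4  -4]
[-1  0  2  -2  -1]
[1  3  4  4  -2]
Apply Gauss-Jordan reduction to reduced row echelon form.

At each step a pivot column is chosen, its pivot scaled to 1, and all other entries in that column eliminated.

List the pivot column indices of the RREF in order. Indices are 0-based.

pivot columns: 0, 1, 2, 3

pivot(0,0)=4: scale R0 → (1, 3/4, 1, -1/4, 1)
  clear (1,0): R1 −= (1)R0 → (0, -15/4, -4, 17/4, -5)
  clear (2,0): R2 −= (-1)R0 → (0, 3/4, 3, -9/4, 0)
  clear (3,0): R3 −= (1)R0 → (0, 9/4, 3, 17/4, -3)
pivot(1,1)=-15/4: scale R1 → (0, 1, 16/15, -17/15, 4/3)
  clear (0,1): R0 −= (3/4)R1 → (1, 0, 1/5, 3/5, 0)
  clear (2,1): R2 −= (3/4)R1 → (0, 0, 11/5, -7/5, -1)
  clear (3,1): R3 −= (9/4)R1 → (0, 0, 3/5, 34/5, -6)
pivot(2,2)=11/5: scale R2 → (0, 0, 1, -7/11, -5/11)
  clear (0,2): R0 −= (1/5)R2 → (1, 0, 0, 8/11, 1/11)
  clear (1,2): R1 −= (16/15)R2 → (0, 1, 0, -5/11, 20/11)
  clear (3,2): R3 −= (3/5)R2 → (0, 0, 0, 79/11, -63/11)
pivot(3,3)=79/11: scale R3 → (0, 0, 0, 1, -63/79)
  clear (0,3): R0 −= (8/11)R3 → (1, 0, 0, 0, 53/79)
  clear (1,3): R1 −= (-5/11)R3 → (0, 1, 0, 0, 115/79)
  clear (2,3): R2 −= (-7/11)R3 → (0, 0, 1, 0, -76/79)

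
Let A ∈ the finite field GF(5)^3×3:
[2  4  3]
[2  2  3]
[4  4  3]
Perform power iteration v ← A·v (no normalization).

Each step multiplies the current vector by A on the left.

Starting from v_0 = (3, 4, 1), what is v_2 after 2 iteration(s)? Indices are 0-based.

v_0 = (3, 4, 1).
v_1 = A·v_0 = (0, 2, 1).
v_2 = A·v_1 = (1, 2, 1).

v_2 = (1, 2, 1)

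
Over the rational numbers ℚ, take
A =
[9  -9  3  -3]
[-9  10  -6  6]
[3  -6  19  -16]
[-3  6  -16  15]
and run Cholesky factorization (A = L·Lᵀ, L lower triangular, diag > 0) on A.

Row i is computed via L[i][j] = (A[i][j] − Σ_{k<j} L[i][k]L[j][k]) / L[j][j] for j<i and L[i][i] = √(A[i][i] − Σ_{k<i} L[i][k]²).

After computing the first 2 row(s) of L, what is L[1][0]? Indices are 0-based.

L[1][0] = -3

Step 1: L[0][0] = √(9) = 3.
  L[1][0] = (-9) / L[0][0] = -3.
Step 2: L[1][1] = √(1) = 1.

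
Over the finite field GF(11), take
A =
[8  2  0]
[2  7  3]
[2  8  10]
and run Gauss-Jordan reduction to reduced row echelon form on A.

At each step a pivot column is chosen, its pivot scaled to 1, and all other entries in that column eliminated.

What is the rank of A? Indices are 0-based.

rank = 3

step 1: normalize row 0 (÷8) = (1, 3, 0)
  row 1: subtract 2×row0 = (0, 1, 3)
  row 2: subtract 2×row0 = (0, 2, 10)
step 2: normalize row 1 (÷1) = (0, 1, 3)
  row 0: subtract 3×row1 = (1, 0, 2)
  row 2: subtract 2×row1 = (0, 0, 4)
step 3: normalize row 2 (÷4) = (0, 0, 1)
  row 0: subtract 2×row2 = (1, 0, 0)
  row 1: subtract 3×row2 = (0, 1, 0)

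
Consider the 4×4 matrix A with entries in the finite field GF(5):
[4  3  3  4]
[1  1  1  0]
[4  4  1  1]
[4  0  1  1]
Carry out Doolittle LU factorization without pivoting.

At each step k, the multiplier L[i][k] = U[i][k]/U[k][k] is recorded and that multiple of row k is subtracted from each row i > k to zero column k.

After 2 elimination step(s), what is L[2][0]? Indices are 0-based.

[col 0] pivot 4
  R1 -= 4*R0 → (0, 4, 4, 4)  (L[1][0] := 4)
  R2 -= 1*R0 → (0, 1, 3, 2)  (L[2][0] := 1)
  R3 -= 1*R0 → (0, 2, 3, 2)  (L[3][0] := 1)
[col 1] pivot 4
  R2 -= 4*R1 → (0, 0, 2, 1)  (L[2][1] := 4)
  R3 -= 3*R1 → (0, 0, 1, 0)  (L[3][1] := 3)

L[2][0] = 1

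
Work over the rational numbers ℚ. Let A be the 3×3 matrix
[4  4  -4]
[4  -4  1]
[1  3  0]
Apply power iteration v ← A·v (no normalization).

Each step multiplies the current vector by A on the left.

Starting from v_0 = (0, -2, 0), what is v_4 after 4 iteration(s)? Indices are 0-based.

v_4 = (1320, -2746, 928)

v_0 = (0, -2, 0).
v_1 = A·v_0 = (-8, 8, -6).
v_2 = A·v_1 = (24, -70, 16).
v_3 = A·v_2 = (-248, 392, -186).
v_4 = A·v_3 = (1320, -2746, 928).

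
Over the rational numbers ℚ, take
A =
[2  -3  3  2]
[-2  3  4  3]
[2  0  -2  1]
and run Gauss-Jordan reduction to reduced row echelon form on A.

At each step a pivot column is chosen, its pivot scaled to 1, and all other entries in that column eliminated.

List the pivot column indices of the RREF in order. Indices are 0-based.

pivot(0,0)=2: scale R0 → (1, -3/2, 3/2, 1)
  clear (1,0): R1 −= (-2)R0 → (0, 0, 7, 5)
  clear (2,0): R2 −= (2)R0 → (0, 3, -5, -1)
pivot(1,1): swap R1↔R2
pivot(1,1)=3: scale R1 → (0, 1, -5/3, -1/3)
  clear (0,1): R0 −= (-3/2)R1 → (1, 0, -1, 1/2)
pivot(2,2)=7: scale R2 → (0, 0, 1, 5/7)
  clear (0,2): R0 −= (-1)R2 → (1, 0, 0, 17/14)
  clear (1,2): R1 −= (-5/3)R2 → (0, 1, 0, 6/7)

pivot columns: 0, 1, 2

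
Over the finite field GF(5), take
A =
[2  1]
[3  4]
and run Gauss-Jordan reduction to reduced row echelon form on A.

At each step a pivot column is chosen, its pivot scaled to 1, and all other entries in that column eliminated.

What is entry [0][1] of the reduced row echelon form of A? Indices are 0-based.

M[0][1] = 3

pivot(0,0)=2: scale R0 → (1, 3)
  clear (1,0): R1 −= (3)R0 → (0, 0)
col 1: no nonzero at/below row 1; advance.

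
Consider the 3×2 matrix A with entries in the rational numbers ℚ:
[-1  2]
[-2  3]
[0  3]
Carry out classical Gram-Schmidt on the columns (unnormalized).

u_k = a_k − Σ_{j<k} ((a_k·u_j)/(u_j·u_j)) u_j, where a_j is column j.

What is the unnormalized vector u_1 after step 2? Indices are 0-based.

Step 1: u_0 = a_0 = (-1, -2, 0).
Step 2: u_1 = a_1 − (-8/5)·u_0 = (2/5, -1/5, 3).

u_1 = (2/5, -1/5, 3)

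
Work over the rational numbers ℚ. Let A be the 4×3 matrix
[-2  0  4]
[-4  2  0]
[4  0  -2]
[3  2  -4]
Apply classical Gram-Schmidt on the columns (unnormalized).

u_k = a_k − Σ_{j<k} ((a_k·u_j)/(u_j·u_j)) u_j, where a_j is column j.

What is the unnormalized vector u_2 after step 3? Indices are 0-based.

u_2 = (236/89, -32/89, 62/89, 32/89)

Step 1: u_0 = a_0 = (-2, -4, 4, 3).
Step 2: u_1 = a_1 − (-2/45)·u_0 = (-4/45, 82/45, 8/45, 32/15).
Step 3: u_2 = a_2 − (-28/45)·u_0 − (-104/89)·u_1 = (236/89, -32/89, 62/89, 32/89).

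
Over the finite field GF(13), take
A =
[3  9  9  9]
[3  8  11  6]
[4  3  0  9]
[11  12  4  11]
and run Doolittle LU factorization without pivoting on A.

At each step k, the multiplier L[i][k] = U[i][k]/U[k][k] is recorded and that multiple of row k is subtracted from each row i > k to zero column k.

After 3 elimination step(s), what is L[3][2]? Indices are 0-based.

L[3][2] = 8

Step 1: pivot at (0,0) is 3.
  row1 ← row1 − (1)·row0  ⇒  L[1][0]=1, U row1=(0, 12, 2, 10)
  row2 ← row2 − (10)·row0  ⇒  L[2][0]=10, U row2=(0, 4, 1, 10)
  row3 ← row3 − (8)·row0  ⇒  L[3][0]=8, U row3=(0, 5, 10, 4)
Step 2: pivot at (1,1) is 12.
  row2 ← row2 − (9)·row1  ⇒  L[2][1]=9, U row2=(0, 0, 9, 11)
  row3 ← row3 − (8)·row1  ⇒  L[3][1]=8, U row3=(0, 0, 7, 2)
Step 3: pivot at (2,2) is 9.
  row3 ← row3 − (8)·row2  ⇒  L[3][2]=8, U row3=(0, 0, 0, 5)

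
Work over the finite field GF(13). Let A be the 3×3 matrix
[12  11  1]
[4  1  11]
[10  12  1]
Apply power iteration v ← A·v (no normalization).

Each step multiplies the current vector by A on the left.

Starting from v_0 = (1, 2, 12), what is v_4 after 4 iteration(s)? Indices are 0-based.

v_4 = (11, 2, 9)

v_0 = (1, 2, 12).
v_1 = A·v_0 = (7, 8, 7).
v_2 = A·v_1 = (10, 9, 4).
v_3 = A·v_2 = (2, 2, 4).
v_4 = A·v_3 = (11, 2, 9).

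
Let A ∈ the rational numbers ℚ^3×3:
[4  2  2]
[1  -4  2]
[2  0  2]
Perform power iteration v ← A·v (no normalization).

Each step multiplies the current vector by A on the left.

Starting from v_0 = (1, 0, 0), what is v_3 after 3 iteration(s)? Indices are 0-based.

v_3 = (120, 30, 68)

v_0 = (1, 0, 0).
v_1 = A·v_0 = (4, 1, 2).
v_2 = A·v_1 = (22, 4, 12).
v_3 = A·v_2 = (120, 30, 68).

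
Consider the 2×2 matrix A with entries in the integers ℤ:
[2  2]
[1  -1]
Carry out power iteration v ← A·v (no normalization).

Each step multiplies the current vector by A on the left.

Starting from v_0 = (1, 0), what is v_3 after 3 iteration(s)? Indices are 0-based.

v_0 = (1, 0).
v_1 = A·v_0 = (2, 1).
v_2 = A·v_1 = (6, 1).
v_3 = A·v_2 = (14, 5).

v_3 = (14, 5)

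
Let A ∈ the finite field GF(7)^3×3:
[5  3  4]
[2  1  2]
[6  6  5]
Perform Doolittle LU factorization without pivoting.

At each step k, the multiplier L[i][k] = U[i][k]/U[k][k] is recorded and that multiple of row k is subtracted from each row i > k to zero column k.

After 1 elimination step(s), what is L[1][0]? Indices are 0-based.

[col 0] pivot 5
  R1 -= 6*R0 → (0, 4, 6)  (L[1][0] := 6)
  R2 -= 4*R0 → (0, 1, 3)  (L[2][0] := 4)

L[1][0] = 6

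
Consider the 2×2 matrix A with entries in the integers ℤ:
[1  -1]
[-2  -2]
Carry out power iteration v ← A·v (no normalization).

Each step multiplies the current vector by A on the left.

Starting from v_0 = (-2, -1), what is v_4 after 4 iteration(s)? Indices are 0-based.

v_4 = (-31, -74)

v_0 = (-2, -1).
v_1 = A·v_0 = (-1, 6).
v_2 = A·v_1 = (-7, -10).
v_3 = A·v_2 = (3, 34).
v_4 = A·v_3 = (-31, -74).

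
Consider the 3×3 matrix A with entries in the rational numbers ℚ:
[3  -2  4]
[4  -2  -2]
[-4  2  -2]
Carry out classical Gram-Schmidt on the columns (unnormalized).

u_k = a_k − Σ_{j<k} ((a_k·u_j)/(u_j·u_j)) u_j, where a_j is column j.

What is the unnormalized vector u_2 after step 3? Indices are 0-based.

Step 1: u_0 = a_0 = (3, 4, -4).
Step 2: u_1 = a_1 − (-22/41)·u_0 = (-16/41, 6/41, -6/41).
Step 3: u_2 = a_2 − (12/41)·u_0 − (-8)·u_1 = (0, -2, -2).

u_2 = (0, -2, -2)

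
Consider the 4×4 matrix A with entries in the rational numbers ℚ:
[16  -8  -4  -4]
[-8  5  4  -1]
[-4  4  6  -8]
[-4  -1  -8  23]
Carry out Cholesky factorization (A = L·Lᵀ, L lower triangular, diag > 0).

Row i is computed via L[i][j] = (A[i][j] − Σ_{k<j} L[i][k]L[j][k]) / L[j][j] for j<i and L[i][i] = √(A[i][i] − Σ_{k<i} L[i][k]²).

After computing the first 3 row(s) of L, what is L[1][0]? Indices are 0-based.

Step 1: L[0][0] = √(16) = 4.
  L[1][0] = (-8) / L[0][0] = -2.
Step 2: L[1][1] = √(1) = 1.
  L[2][0] = (-4) / L[0][0] = -1.
  L[2][1] = (2) / L[1][1] = 2.
Step 3: L[2][2] = √(1) = 1.

L[1][0] = -2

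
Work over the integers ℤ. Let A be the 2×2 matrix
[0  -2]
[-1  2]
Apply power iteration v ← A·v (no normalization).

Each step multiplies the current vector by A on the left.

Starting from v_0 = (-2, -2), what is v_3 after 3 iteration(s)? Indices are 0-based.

v_3 = (16, -20)

v_0 = (-2, -2).
v_1 = A·v_0 = (4, -2).
v_2 = A·v_1 = (4, -8).
v_3 = A·v_2 = (16, -20).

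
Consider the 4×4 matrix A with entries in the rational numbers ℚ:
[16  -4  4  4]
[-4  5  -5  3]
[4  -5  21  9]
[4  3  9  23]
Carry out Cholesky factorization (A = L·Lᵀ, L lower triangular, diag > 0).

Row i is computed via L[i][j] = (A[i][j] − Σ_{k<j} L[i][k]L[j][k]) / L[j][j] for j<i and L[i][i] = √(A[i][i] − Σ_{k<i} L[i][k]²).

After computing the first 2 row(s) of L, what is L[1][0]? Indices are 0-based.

Step 1: L[0][0] = √(16) = 4.
  L[1][0] = (-4) / L[0][0] = -1.
Step 2: L[1][1] = √(4) = 2.

L[1][0] = -1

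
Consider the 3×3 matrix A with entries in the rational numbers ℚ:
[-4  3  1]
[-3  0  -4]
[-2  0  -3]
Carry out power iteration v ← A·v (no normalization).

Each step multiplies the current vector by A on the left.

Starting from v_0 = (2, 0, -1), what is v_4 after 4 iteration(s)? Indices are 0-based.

v_0 = (2, 0, -1).
v_1 = A·v_0 = (-9, -2, -1).
v_2 = A·v_1 = (29, 31, 21).
v_3 = A·v_2 = (-2, -171, -121).
v_4 = A·v_3 = (-626, 490, 367).

v_4 = (-626, 490, 367)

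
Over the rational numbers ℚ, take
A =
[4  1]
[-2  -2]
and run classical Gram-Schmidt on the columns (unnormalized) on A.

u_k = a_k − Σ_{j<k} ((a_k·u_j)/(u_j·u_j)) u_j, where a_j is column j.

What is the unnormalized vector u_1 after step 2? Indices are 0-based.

Step 1: u_0 = a_0 = (4, -2).
Step 2: u_1 = a_1 − (2/5)·u_0 = (-3/5, -6/5).

u_1 = (-3/5, -6/5)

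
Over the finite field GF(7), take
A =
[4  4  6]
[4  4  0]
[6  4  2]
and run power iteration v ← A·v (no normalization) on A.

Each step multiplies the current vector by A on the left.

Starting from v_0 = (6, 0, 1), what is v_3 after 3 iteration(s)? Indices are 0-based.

v_0 = (6, 0, 1).
v_1 = A·v_0 = (2, 3, 3).
v_2 = A·v_1 = (3, 6, 2).
v_3 = A·v_2 = (6, 1, 4).

v_3 = (6, 1, 4)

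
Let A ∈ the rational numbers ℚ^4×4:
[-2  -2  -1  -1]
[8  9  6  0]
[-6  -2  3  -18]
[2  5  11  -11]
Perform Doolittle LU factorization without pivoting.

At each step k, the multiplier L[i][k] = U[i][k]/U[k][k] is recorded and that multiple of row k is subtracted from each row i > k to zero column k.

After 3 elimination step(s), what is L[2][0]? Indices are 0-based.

Step 1: pivot at (0,0) is -2.
  row1 ← row1 − (-4)·row0  ⇒  L[1][0]=-4, U row1=(0, 1, 2, -4)
  row2 ← row2 − (3)·row0  ⇒  L[2][0]=3, U row2=(0, 4, 6, -15)
  row3 ← row3 − (-1)·row0  ⇒  L[3][0]=-1, U row3=(0, 3, 10, -12)
Step 2: pivot at (1,1) is 1.
  row2 ← row2 − (4)·row1  ⇒  L[2][1]=4, U row2=(0, 0, -2, 1)
  row3 ← row3 − (3)·row1  ⇒  L[3][1]=3, U row3=(0, 0, 4, 0)
Step 3: pivot at (2,2) is -2.
  row3 ← row3 − (-2)·row2  ⇒  L[3][2]=-2, U row3=(0, 0, 0, 2)

L[2][0] = 3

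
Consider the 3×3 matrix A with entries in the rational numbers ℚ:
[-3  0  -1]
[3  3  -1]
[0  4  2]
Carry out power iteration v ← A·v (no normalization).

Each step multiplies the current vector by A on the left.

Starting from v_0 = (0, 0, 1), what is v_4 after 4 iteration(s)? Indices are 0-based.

v_0 = (0, 0, 1).
v_1 = A·v_0 = (-1, -1, 2).
v_2 = A·v_1 = (1, -8, 0).
v_3 = A·v_2 = (-3, -21, -32).
v_4 = A·v_3 = (41, -40, -148).

v_4 = (41, -40, -148)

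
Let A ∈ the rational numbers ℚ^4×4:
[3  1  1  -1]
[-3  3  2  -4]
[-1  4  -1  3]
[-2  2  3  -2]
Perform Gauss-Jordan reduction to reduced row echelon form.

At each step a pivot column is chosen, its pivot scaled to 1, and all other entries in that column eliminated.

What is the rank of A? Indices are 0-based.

rank = 4

pivot(0,0)=3: scale R0 → (1, 1/3, 1/3, -1/3)
  clear (1,0): R1 −= (-3)R0 → (0, 4, 3, -5)
  clear (2,0): R2 −= (-1)R0 → (0, 13/3, -2/3, 8/3)
  clear (3,0): R3 −= (-2)R0 → (0, 8/3, 11/3, -8/3)
pivot(1,1)=4: scale R1 → (0, 1, 3/4, -5/4)
  clear (0,1): R0 −= (1/3)R1 → (1, 0, 1/12, 1/12)
  clear (2,1): R2 −= (13/3)R1 → (0, 0, -47/12, 97/12)
  clear (3,1): R3 −= (8/3)R1 → (0, 0, 5/3, 2/3)
pivot(2,2)=-47/12: scale R2 → (0, 0, 1, -97/47)
  clear (0,2): R0 −= (1/12)R2 → (1, 0, 0, 12/47)
  clear (1,2): R1 −= (3/4)R2 → (0, 1, 0, 14/47)
  clear (3,2): R3 −= (5/3)R2 → (0, 0, 0, 193/47)
pivot(3,3)=193/47: scale R3 → (0, 0, 0, 1)
  clear (0,3): R0 −= (12/47)R3 → (1, 0, 0, 0)
  clear (1,3): R1 −= (14/47)R3 → (0, 1, 0, 0)
  clear (2,3): R2 −= (-97/47)R3 → (0, 0, 1, 0)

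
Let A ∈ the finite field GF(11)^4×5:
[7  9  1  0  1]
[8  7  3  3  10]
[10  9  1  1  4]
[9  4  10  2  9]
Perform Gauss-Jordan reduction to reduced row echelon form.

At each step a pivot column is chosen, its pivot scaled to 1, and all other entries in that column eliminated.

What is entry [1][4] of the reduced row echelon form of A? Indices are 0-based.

M[1][4] = 10

step 1: normalize row 0 (÷7) = (1, 6, 8, 0, 8)
  row 1: subtract 8×row0 = (0, 3, 5, 3, 1)
  row 2: subtract 10×row0 = (0, 4, 9, 1, 1)
  row 3: subtract 9×row0 = (0, 5, 4, 2, 3)
step 2: normalize row 1 (÷3) = (0, 1, 9, 1, 4)
  row 0: subtract 6×row1 = (1, 0, 9, 5, 6)
  row 2: subtract 4×row1 = (0, 0, 6, 8, 7)
  row 3: subtract 5×row1 = (0, 0, 3, 8, 5)
step 3: normalize row 2 (÷6) = (0, 0, 1, 5, 3)
  row 0: subtract 9×row2 = (1, 0, 0, 4, 1)
  row 1: subtract 9×row2 = (0, 1, 0, 0, 10)
  row 3: subtract 3×row2 = (0, 0, 0, 4, 7)
step 4: normalize row 3 (÷4) = (0, 0, 0, 1, 10)
  row 0: subtract 4×row3 = (1, 0, 0, 0, 5)
  row 2: subtract 5×row3 = (0, 0, 1, 0, 8)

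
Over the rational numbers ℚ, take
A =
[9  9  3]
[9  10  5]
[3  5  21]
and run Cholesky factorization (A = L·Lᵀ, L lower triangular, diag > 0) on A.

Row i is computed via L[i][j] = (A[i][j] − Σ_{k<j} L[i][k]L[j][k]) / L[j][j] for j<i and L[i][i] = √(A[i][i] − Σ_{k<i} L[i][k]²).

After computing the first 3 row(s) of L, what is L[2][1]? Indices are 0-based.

Step 1: L[0][0] = √(9) = 3.
  L[1][0] = (9) / L[0][0] = 3.
Step 2: L[1][1] = √(1) = 1.
  L[2][0] = (3) / L[0][0] = 1.
  L[2][1] = (2) / L[1][1] = 2.
Step 3: L[2][2] = √(16) = 4.

L[2][1] = 2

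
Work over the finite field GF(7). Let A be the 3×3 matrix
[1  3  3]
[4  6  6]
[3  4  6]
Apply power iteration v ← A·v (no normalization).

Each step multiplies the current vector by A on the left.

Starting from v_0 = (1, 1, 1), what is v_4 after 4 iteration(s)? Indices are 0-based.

v_4 = (6, 3, 3)

v_0 = (1, 1, 1).
v_1 = A·v_0 = (0, 2, 6).
v_2 = A·v_1 = (3, 6, 2).
v_3 = A·v_2 = (6, 4, 3).
v_4 = A·v_3 = (6, 3, 3).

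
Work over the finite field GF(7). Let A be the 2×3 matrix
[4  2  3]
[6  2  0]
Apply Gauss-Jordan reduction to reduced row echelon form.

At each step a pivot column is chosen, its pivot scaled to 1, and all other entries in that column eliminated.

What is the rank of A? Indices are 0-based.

pivot(0,0)=4: scale R0 → (1, 4, 6)
  clear (1,0): R1 −= (6)R0 → (0, 6, 6)
pivot(1,1)=6: scale R1 → (0, 1, 1)
  clear (0,1): R0 −= (4)R1 → (1, 0, 2)

rank = 2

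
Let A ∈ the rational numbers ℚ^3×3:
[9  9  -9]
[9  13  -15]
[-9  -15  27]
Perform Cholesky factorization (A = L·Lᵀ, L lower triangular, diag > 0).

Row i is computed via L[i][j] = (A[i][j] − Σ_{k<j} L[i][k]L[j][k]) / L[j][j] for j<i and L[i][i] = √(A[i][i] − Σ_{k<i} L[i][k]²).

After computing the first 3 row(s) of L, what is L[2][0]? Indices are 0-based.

Step 1: L[0][0] = √(9) = 3.
  L[1][0] = (9) / L[0][0] = 3.
Step 2: L[1][1] = √(4) = 2.
  L[2][0] = (-9) / L[0][0] = -3.
  L[2][1] = (-6) / L[1][1] = -3.
Step 3: L[2][2] = √(9) = 3.

L[2][0] = -3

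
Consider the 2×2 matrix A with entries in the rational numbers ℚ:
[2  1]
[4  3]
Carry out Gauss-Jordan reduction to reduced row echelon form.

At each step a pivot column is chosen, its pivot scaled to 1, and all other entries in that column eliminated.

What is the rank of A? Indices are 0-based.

rank = 2

[1] R0 /= 2  ⇒  (1, 1/2)
     R1 -= 4·R0  ⇒  (0, 1)
[2] R1 /= 1  ⇒  (0, 1)
     R0 -= 1/2·R1  ⇒  (1, 0)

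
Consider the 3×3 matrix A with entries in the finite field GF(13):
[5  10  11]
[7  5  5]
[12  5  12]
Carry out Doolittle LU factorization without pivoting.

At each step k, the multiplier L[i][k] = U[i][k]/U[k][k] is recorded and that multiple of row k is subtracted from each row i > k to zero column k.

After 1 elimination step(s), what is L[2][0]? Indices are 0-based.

L[2][0] = 5

[col 0] pivot 5
  R1 -= 4*R0 → (0, 4, 0)  (L[1][0] := 4)
  R2 -= 5*R0 → (0, 7, 9)  (L[2][0] := 5)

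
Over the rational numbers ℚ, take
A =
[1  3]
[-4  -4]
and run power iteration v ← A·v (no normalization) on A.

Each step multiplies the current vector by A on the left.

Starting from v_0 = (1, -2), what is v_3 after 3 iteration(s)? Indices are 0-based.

v_3 = (19, -44)

v_0 = (1, -2).
v_1 = A·v_0 = (-5, 4).
v_2 = A·v_1 = (7, 4).
v_3 = A·v_2 = (19, -44).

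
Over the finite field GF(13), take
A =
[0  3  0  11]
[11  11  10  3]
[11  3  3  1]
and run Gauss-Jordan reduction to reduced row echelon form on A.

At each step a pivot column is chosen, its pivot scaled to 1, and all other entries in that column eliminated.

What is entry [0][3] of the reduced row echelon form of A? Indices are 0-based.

M[0][3] = 1

[1] R0 <-> R1
[1] R0 /= 11  ⇒  (1, 1, 8, 5)
     R2 -= 11·R0  ⇒  (0, 5, 6, 11)
[2] R1 /= 3  ⇒  (0, 1, 0, 8)
     R0 -= 1·R1  ⇒  (1, 0, 8, 10)
     R2 -= 5·R1  ⇒  (0, 0, 6, 10)
[3] R2 /= 6  ⇒  (0, 0, 1, 6)
     R0 -= 8·R2  ⇒  (1, 0, 0, 1)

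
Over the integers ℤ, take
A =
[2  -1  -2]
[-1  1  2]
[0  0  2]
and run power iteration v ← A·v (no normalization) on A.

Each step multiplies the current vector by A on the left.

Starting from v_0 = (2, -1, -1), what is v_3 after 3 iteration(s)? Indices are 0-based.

v_0 = (2, -1, -1).
v_1 = A·v_0 = (7, -5, -2).
v_2 = A·v_1 = (23, -16, -4).
v_3 = A·v_2 = (70, -47, -8).

v_3 = (70, -47, -8)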